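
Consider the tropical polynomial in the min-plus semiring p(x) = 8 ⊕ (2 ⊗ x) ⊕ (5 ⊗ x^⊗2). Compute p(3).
p(3) = 5

A tropical monomial a ⊗ x^⊗i evaluates to a + i · x. Evaluating each term at x = 3:
  Term 0 contributes 8 + 0 · 3 = 8
  Term 1 contributes 2 + 1 · 3 = 5
  Term 2 contributes 5 + 2 · 3 = 11
p(3) = ⊕ of these = min[8, 5, 11] = 5.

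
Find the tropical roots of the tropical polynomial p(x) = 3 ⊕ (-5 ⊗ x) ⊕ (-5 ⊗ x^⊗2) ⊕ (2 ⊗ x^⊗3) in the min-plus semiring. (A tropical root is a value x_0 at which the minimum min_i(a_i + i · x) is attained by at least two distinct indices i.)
Roots: {-7, 0, 8}

Each tropical root is a break point of the lower envelope of the lines y = a_i + i · x (there are 4 lines, with slopes 0, 1, ..., 3). Only the lines that attain the minimum somewhere contribute to roots; other lines are dominated. Here the surviving (envelope) indices are i = 3, i = 2, i = 1, i = 0.
Intersections between consecutive envelope lines give the roots: for adjacent envelope indices i < j the intersection is x = (a_i − a_j) / (j − i). Reading off the sorted break points: {-7, 0, 8}.
Verification: at each break x_0, at least two indices attain the minimum of min_i(a_i + i · x_0).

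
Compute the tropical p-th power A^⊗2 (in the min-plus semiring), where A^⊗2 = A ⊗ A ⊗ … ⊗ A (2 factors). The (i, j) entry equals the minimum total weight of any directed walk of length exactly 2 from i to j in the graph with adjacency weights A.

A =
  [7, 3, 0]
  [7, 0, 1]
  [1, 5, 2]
A^⊗2 =
  [1, 3, 2]
  [2, 0, 1]
  [3, 4, 1]

Each entry (A^⊗2)_ij equals the minimum over all length-2 walks i = v_0 → v_1 → … → v_2 = j of Σ_t A[v_t][v_{t+1}]. For example, for (i, j) = (0, 2) we minimise over 3 possible intermediate vertex sequences; the minimum is 2, attained along the walk 0 → 2 → 2.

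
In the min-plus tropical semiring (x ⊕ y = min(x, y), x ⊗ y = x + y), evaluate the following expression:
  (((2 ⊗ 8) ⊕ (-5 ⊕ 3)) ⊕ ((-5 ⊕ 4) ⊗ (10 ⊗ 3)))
(((2 ⊗ 8) ⊕ (-5 ⊕ 3)) ⊕ ((-5 ⊕ 4) ⊗ (10 ⊗ 3))) = -5

Expand innermost to outermost. Recall ⊕ takes the minimum of its arguments and ⊗ takes their sum. Working out the expression (((2 ⊗ 8) ⊕ (-5 ⊕ 3)) ⊕ ((-5 ⊕ 4) ⊗ (10 ⊗ 3))) gives -5.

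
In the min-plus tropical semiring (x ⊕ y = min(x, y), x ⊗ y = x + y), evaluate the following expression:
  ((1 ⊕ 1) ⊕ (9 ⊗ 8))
((1 ⊕ 1) ⊕ (9 ⊗ 8)) = 1

Expand innermost to outermost. Recall ⊕ takes the minimum of its arguments and ⊗ takes their sum. Working out the expression ((1 ⊕ 1) ⊕ (9 ⊗ 8)) gives 1.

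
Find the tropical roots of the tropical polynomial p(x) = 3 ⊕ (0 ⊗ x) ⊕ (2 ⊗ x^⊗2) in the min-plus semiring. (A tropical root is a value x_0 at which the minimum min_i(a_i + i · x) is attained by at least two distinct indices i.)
Roots: {-2, 3}

Each tropical root is a break point of the lower envelope of the lines y = a_i + i · x (there are 3 lines, with slopes 0, 1, ..., 2). Only the lines that attain the minimum somewhere contribute to roots; other lines are dominated. Here the surviving (envelope) indices are i = 2, i = 1, i = 0.
Intersections between consecutive envelope lines give the roots: for adjacent envelope indices i < j the intersection is x = (a_i − a_j) / (j − i). Reading off the sorted break points: {-2, 3}.
Verification: at each break x_0, at least two indices attain the minimum of min_i(a_i + i · x_0).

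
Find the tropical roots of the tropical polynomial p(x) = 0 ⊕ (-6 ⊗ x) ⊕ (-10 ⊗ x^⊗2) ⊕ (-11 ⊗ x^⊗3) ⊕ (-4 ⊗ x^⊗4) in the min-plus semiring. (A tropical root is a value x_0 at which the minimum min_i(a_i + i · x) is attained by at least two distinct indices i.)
Roots: {-7, 1, 4, 6}

Each tropical root is a break point of the lower envelope of the lines y = a_i + i · x (there are 5 lines, with slopes 0, 1, ..., 4). Only the lines that attain the minimum somewhere contribute to roots; other lines are dominated. Here the surviving (envelope) indices are i = 4, i = 3, i = 2, i = 1, i = 0.
Intersections between consecutive envelope lines give the roots: for adjacent envelope indices i < j the intersection is x = (a_i − a_j) / (j − i). Reading off the sorted break points: {-7, 1, 4, 6}.
Verification: at each break x_0, at least two indices attain the minimum of min_i(a_i + i · x_0).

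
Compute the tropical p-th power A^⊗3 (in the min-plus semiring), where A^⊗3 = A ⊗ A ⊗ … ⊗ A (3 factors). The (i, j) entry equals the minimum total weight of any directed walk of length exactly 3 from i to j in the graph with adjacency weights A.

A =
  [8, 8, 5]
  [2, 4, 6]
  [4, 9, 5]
A^⊗3 =
  [14, 16, 14]
  [10, 12, 11]
  [13, 16, 14]

Each entry (A^⊗3)_ij equals the minimum over all length-3 walks i = v_0 → v_1 → … → v_3 = j of Σ_t A[v_t][v_{t+1}]. For example, for (i, j) = (0, 2) we minimise over 9 possible intermediate vertex sequences; the minimum is 14, attained along the walk 0 → 2 → 0 → 2.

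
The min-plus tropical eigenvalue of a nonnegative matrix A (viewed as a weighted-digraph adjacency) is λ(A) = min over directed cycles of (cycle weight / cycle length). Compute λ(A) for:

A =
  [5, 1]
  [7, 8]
λ(A) = 4

Enumerate directed cycles and compute their means (weight / length). Sample:
  cycle 0 → 0: weight = 5, length = 1, mean = 5/1 ≈ 5.000
  cycle 1 → 1: weight = 8, length = 1, mean = 8/1 ≈ 8.000
  cycle 0 → 1 → 0: weight = 8, length = 2, mean = 8/2 ≈ 4.000
  cycle 1 → 0 → 1: weight = 8, length = 2, mean = 8/2 ≈ 4.000
Minimum mean = 4.000, attained e.g. along the cycle 0 → 1 → 0 with weight 8 and length 2. So λ(A) = 8/2 = 4.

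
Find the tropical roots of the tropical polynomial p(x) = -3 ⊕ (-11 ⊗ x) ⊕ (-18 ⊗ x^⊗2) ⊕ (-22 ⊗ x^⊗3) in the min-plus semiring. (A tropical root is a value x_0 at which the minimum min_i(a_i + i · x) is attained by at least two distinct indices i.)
Roots: {4, 7, 8}

Each tropical root is a break point of the lower envelope of the lines y = a_i + i · x (there are 4 lines, with slopes 0, 1, ..., 3). Only the lines that attain the minimum somewhere contribute to roots; other lines are dominated. Here the surviving (envelope) indices are i = 3, i = 2, i = 1, i = 0.
Intersections between consecutive envelope lines give the roots: for adjacent envelope indices i < j the intersection is x = (a_i − a_j) / (j − i). Reading off the sorted break points: {4, 7, 8}.
Verification: at each break x_0, at least two indices attain the minimum of min_i(a_i + i · x_0).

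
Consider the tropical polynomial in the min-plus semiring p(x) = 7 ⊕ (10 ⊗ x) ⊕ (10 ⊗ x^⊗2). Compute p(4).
p(4) = 7

A tropical monomial a ⊗ x^⊗i evaluates to a + i · x. Evaluating each term at x = 4:
  Term 0 contributes 7 + 0 · 4 = 7
  Term 1 contributes 10 + 1 · 4 = 14
  Term 2 contributes 10 + 2 · 4 = 18
p(4) = ⊕ of these = min[7, 14, 18] = 7.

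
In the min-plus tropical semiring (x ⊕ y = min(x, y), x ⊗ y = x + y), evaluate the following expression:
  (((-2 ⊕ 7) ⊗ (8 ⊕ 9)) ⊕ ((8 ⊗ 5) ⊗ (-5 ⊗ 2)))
(((-2 ⊕ 7) ⊗ (8 ⊕ 9)) ⊕ ((8 ⊗ 5) ⊗ (-5 ⊗ 2))) = 6

Expand innermost to outermost. Recall ⊕ takes the minimum of its arguments and ⊗ takes their sum. Working out the expression (((-2 ⊕ 7) ⊗ (8 ⊕ 9)) ⊕ ((8 ⊗ 5) ⊗ (-5 ⊗ 2))) gives 6.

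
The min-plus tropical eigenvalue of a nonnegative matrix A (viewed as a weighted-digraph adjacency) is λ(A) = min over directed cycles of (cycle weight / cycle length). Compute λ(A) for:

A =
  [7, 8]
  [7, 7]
λ(A) = 7

Enumerate directed cycles and compute their means (weight / length). Sample:
  cycle 0 → 0: weight = 7, length = 1, mean = 7/1 ≈ 7.000
  cycle 1 → 1: weight = 7, length = 1, mean = 7/1 ≈ 7.000
  cycle 0 → 1 → 0: weight = 15, length = 2, mean = 15/2 ≈ 7.500
  cycle 1 → 0 → 1: weight = 15, length = 2, mean = 15/2 ≈ 7.500
Minimum mean = 7.000, attained e.g. along the cycle 0 → 0 with weight 7 and length 1. So λ(A) = 7/1 = 7.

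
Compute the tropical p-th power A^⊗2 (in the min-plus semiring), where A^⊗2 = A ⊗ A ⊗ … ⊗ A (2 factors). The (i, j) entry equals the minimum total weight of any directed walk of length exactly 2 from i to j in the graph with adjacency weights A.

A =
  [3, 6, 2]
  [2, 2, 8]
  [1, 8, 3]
A^⊗2 =
  [3, 8, 5]
  [4, 4, 4]
  [4, 7, 3]

Each entry (A^⊗2)_ij equals the minimum over all length-2 walks i = v_0 → v_1 → … → v_2 = j of Σ_t A[v_t][v_{t+1}]. For example, for (i, j) = (0, 2) we minimise over 3 possible intermediate vertex sequences; the minimum is 5, attained along the walk 0 → 0 → 2.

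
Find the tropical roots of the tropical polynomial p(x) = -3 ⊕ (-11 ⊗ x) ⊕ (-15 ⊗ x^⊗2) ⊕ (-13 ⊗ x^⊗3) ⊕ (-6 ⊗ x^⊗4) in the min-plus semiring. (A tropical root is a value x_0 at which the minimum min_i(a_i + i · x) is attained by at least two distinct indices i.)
Roots: {-7, -2, 4, 8}

Each tropical root is a break point of the lower envelope of the lines y = a_i + i · x (there are 5 lines, with slopes 0, 1, ..., 4). Only the lines that attain the minimum somewhere contribute to roots; other lines are dominated. Here the surviving (envelope) indices are i = 4, i = 3, i = 2, i = 1, i = 0.
Intersections between consecutive envelope lines give the roots: for adjacent envelope indices i < j the intersection is x = (a_i − a_j) / (j − i). Reading off the sorted break points: {-7, -2, 4, 8}.
Verification: at each break x_0, at least two indices attain the minimum of min_i(a_i + i · x_0).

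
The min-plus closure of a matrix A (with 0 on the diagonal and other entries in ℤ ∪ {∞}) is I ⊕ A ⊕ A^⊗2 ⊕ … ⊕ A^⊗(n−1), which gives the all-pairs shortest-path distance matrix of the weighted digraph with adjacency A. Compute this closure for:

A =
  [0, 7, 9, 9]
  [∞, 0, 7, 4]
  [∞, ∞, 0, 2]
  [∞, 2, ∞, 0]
Closure =
  [0, 7, 9, 9]
  [∞, 0, 7, 4]
  [∞, 4, 0, 2]
  [∞, 2, 9, 0]

This is the Floyd-Warshall all-pairs shortest-path computation. For each intermediate vertex k = 0, 1, …, 3, update dist[i][j] ← min(dist[i][j], dist[i][k] + dist[k][j]). The final matrix gives, for each (i, j), the minimum total weight of any directed path from i to j (possibly empty when i = j).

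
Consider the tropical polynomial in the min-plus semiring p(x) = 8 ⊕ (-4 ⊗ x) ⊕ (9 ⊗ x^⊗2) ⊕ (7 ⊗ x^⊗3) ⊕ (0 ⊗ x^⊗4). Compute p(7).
p(7) = 3

A tropical monomial a ⊗ x^⊗i evaluates to a + i · x. Evaluating each term at x = 7:
  Term 0 contributes 8 + 0 · 7 = 8
  Term 1 contributes -4 + 1 · 7 = 3
  Term 2 contributes 9 + 2 · 7 = 23
  Term 3 contributes 7 + 3 · 7 = 28
  Term 4 contributes 0 + 4 · 7 = 28
p(7) = ⊕ of these = min[8, 3, 23, 28, 28] = 3.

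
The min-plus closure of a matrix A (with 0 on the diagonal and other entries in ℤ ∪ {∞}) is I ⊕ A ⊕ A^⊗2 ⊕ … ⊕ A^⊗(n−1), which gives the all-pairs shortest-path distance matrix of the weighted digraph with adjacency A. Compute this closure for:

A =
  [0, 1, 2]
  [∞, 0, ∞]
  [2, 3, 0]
Closure =
  [0, 1, 2]
  [∞, 0, ∞]
  [2, 3, 0]

This is the Floyd-Warshall all-pairs shortest-path computation. For each intermediate vertex k = 0, 1, …, 2, update dist[i][j] ← min(dist[i][j], dist[i][k] + dist[k][j]). The final matrix gives, for each (i, j), the minimum total weight of any directed path from i to j (possibly empty when i = j).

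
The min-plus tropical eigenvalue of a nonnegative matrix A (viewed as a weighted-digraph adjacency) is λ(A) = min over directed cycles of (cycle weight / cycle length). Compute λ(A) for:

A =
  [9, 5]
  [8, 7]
λ(A) = 13/2

Enumerate directed cycles and compute their means (weight / length). Sample:
  cycle 0 → 0: weight = 9, length = 1, mean = 9/1 ≈ 9.000
  cycle 1 → 1: weight = 7, length = 1, mean = 7/1 ≈ 7.000
  cycle 0 → 1 → 0: weight = 13, length = 2, mean = 13/2 ≈ 6.500
  cycle 1 → 0 → 1: weight = 13, length = 2, mean = 13/2 ≈ 6.500
Minimum mean = 6.500, attained e.g. along the cycle 0 → 1 → 0 with weight 13 and length 2. So λ(A) = 13/2 = 13/2.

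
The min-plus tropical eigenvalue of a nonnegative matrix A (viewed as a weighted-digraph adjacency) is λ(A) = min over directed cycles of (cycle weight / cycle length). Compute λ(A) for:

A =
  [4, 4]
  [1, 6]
λ(A) = 5/2

Enumerate directed cycles and compute their means (weight / length). Sample:
  cycle 0 → 0: weight = 4, length = 1, mean = 4/1 ≈ 4.000
  cycle 1 → 1: weight = 6, length = 1, mean = 6/1 ≈ 6.000
  cycle 0 → 1 → 0: weight = 5, length = 2, mean = 5/2 ≈ 2.500
  cycle 1 → 0 → 1: weight = 5, length = 2, mean = 5/2 ≈ 2.500
Minimum mean = 2.500, attained e.g. along the cycle 0 → 1 → 0 with weight 5 and length 2. So λ(A) = 5/2 = 5/2.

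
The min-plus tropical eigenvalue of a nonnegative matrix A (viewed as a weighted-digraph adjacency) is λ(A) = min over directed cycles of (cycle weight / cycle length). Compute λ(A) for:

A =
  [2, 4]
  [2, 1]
λ(A) = 1

Enumerate directed cycles and compute their means (weight / length). Sample:
  cycle 0 → 0: weight = 2, length = 1, mean = 2/1 ≈ 2.000
  cycle 1 → 1: weight = 1, length = 1, mean = 1/1 ≈ 1.000
  cycle 0 → 1 → 0: weight = 6, length = 2, mean = 6/2 ≈ 3.000
  cycle 1 → 0 → 1: weight = 6, length = 2, mean = 6/2 ≈ 3.000
Minimum mean = 1.000, attained e.g. along the cycle 1 → 1 with weight 1 and length 1. So λ(A) = 1/1 = 1.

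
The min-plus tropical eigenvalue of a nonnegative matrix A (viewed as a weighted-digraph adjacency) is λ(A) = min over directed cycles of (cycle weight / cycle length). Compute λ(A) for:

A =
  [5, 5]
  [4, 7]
λ(A) = 9/2

Enumerate directed cycles and compute their means (weight / length). Sample:
  cycle 0 → 0: weight = 5, length = 1, mean = 5/1 ≈ 5.000
  cycle 1 → 1: weight = 7, length = 1, mean = 7/1 ≈ 7.000
  cycle 0 → 1 → 0: weight = 9, length = 2, mean = 9/2 ≈ 4.500
  cycle 1 → 0 → 1: weight = 9, length = 2, mean = 9/2 ≈ 4.500
Minimum mean = 4.500, attained e.g. along the cycle 0 → 1 → 0 with weight 9 and length 2. So λ(A) = 9/2 = 9/2.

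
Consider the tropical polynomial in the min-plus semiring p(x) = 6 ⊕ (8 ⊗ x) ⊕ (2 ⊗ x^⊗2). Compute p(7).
p(7) = 6

A tropical monomial a ⊗ x^⊗i evaluates to a + i · x. Evaluating each term at x = 7:
  Term 0 contributes 6 + 0 · 7 = 6
  Term 1 contributes 8 + 1 · 7 = 15
  Term 2 contributes 2 + 2 · 7 = 16
p(7) = ⊕ of these = min[6, 15, 16] = 6.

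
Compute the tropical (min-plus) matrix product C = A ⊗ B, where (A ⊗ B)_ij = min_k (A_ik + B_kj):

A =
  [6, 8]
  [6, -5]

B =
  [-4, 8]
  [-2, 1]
A ⊗ B =
  [2, 9]
  [-7, -4]

Apply the min-plus product entry-by-entry:
  C[0][0] = min over k of (A[0][0] + B[0][0] = 6 + -4 = 2, A[0][1] + B[1][0] = 8 + -2 = 6) = 2 (attained at k = 0)
  C[0][1] = min over k of (A[0][0] + B[0][1] = 6 + 8 = 14, A[0][1] + B[1][1] = 8 + 1 = 9) = 9 (attained at k = 1)
  C[1][0] = min over k of (A[1][0] + B[0][0] = 6 + -4 = 2, A[1][1] + B[1][0] = -5 + -2 = -7) = -7 (attained at k = 1)
  C[1][1] = min over k of (A[1][0] + B[0][1] = 6 + 8 = 14, A[1][1] + B[1][1] = -5 + 1 = -4) = -4 (attained at k = 1)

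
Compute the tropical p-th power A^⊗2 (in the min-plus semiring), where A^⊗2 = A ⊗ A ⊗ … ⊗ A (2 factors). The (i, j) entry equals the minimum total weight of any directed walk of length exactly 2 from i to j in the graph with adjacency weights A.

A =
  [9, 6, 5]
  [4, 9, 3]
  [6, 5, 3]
A^⊗2 =
  [10, 10, 8]
  [9, 8, 6]
  [9, 8, 6]

Each entry (A^⊗2)_ij equals the minimum over all length-2 walks i = v_0 → v_1 → … → v_2 = j of Σ_t A[v_t][v_{t+1}]. For example, for (i, j) = (0, 2) we minimise over 3 possible intermediate vertex sequences; the minimum is 8, attained along the walk 0 → 2 → 2.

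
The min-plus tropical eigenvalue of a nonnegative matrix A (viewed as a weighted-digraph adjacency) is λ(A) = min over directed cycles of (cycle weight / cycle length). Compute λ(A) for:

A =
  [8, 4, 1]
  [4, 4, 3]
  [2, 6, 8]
λ(A) = 3/2

Enumerate directed cycles and compute their means (weight / length). Sample:
  cycle 0 → 0: weight = 8, length = 1, mean = 8/1 ≈ 8.000
  cycle 1 → 1: weight = 4, length = 1, mean = 4/1 ≈ 4.000
  cycle 2 → 2: weight = 8, length = 1, mean = 8/1 ≈ 8.000
  cycle 0 → 1 → 0: weight = 8, length = 2, mean = 8/2 ≈ 4.000
  cycle 0 → 2 → 0: weight = 3, length = 2, mean = 3/2 ≈ 1.500
  cycle 1 → 0 → 1: weight = 8, length = 2, mean = 8/2 ≈ 4.000
Minimum mean = 1.500, attained e.g. along the cycle 0 → 2 → 0 with weight 3 and length 2. So λ(A) = 3/2 = 3/2.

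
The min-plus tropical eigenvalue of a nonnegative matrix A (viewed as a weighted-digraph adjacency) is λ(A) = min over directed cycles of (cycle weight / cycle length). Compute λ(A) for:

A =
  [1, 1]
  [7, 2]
λ(A) = 1

Enumerate directed cycles and compute their means (weight / length). Sample:
  cycle 0 → 0: weight = 1, length = 1, mean = 1/1 ≈ 1.000
  cycle 1 → 1: weight = 2, length = 1, mean = 2/1 ≈ 2.000
  cycle 0 → 1 → 0: weight = 8, length = 2, mean = 8/2 ≈ 4.000
  cycle 1 → 0 → 1: weight = 8, length = 2, mean = 8/2 ≈ 4.000
Minimum mean = 1.000, attained e.g. along the cycle 0 → 0 with weight 1 and length 1. So λ(A) = 1/1 = 1.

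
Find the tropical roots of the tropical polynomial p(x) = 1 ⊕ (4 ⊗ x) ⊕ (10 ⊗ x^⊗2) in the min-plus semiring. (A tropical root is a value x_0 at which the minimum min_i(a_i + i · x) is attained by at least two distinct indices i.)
Roots: {-6, -3}

Each tropical root is a break point of the lower envelope of the lines y = a_i + i · x (there are 3 lines, with slopes 0, 1, ..., 2). Only the lines that attain the minimum somewhere contribute to roots; other lines are dominated. Here the surviving (envelope) indices are i = 2, i = 1, i = 0.
Intersections between consecutive envelope lines give the roots: for adjacent envelope indices i < j the intersection is x = (a_i − a_j) / (j − i). Reading off the sorted break points: {-6, -3}.
Verification: at each break x_0, at least two indices attain the minimum of min_i(a_i + i · x_0).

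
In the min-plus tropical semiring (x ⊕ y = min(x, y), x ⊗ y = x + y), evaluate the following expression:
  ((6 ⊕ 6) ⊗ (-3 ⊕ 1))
((6 ⊕ 6) ⊗ (-3 ⊕ 1)) = 3

Expand innermost to outermost. Recall ⊕ takes the minimum of its arguments and ⊗ takes their sum. Working out the expression ((6 ⊕ 6) ⊗ (-3 ⊕ 1)) gives 3.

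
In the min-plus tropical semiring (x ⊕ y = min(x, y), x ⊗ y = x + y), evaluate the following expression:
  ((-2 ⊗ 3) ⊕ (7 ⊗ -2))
((-2 ⊗ 3) ⊕ (7 ⊗ -2)) = 1

Expand innermost to outermost. Recall ⊕ takes the minimum of its arguments and ⊗ takes their sum. Working out the expression ((-2 ⊗ 3) ⊕ (7 ⊗ -2)) gives 1.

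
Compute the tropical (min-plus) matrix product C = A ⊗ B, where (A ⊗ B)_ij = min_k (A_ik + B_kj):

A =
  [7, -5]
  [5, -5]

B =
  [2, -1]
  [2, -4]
A ⊗ B =
  [-3, -9]
  [-3, -9]

Apply the min-plus product entry-by-entry:
  C[0][0] = min over k of (A[0][0] + B[0][0] = 7 + 2 = 9, A[0][1] + B[1][0] = -5 + 2 = -3) = -3 (attained at k = 1)
  C[0][1] = min over k of (A[0][0] + B[0][1] = 7 + -1 = 6, A[0][1] + B[1][1] = -5 + -4 = -9) = -9 (attained at k = 1)
  C[1][0] = min over k of (A[1][0] + B[0][0] = 5 + 2 = 7, A[1][1] + B[1][0] = -5 + 2 = -3) = -3 (attained at k = 1)
  C[1][1] = min over k of (A[1][0] + B[0][1] = 5 + -1 = 4, A[1][1] + B[1][1] = -5 + -4 = -9) = -9 (attained at k = 1)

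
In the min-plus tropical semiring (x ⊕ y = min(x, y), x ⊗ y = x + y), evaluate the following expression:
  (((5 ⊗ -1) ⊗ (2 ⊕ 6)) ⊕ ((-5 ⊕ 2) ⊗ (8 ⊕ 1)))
(((5 ⊗ -1) ⊗ (2 ⊕ 6)) ⊕ ((-5 ⊕ 2) ⊗ (8 ⊕ 1))) = -4

Expand innermost to outermost. Recall ⊕ takes the minimum of its arguments and ⊗ takes their sum. Working out the expression (((5 ⊗ -1) ⊗ (2 ⊕ 6)) ⊕ ((-5 ⊕ 2) ⊗ (8 ⊕ 1))) gives -4.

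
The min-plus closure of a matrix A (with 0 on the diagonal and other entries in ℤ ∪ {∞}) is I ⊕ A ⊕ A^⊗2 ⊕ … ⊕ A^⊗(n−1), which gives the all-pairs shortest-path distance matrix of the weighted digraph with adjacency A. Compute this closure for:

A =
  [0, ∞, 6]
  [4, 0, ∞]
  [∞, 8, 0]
Closure =
  [0, 14, 6]
  [4, 0, 10]
  [12, 8, 0]

This is the Floyd-Warshall all-pairs shortest-path computation. For each intermediate vertex k = 0, 1, …, 2, update dist[i][j] ← min(dist[i][j], dist[i][k] + dist[k][j]). The final matrix gives, for each (i, j), the minimum total weight of any directed path from i to j (possibly empty when i = j).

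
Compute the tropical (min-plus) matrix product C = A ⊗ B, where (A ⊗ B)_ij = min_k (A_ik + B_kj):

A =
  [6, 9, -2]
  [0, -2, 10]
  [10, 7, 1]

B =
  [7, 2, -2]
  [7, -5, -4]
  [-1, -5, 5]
A ⊗ B =
  [-3, -7, 3]
  [5, -7, -6]
  [0, -4, 3]

Apply the min-plus product entry-by-entry:
  C[0][0] = min over k of (A[0][0] + B[0][0] = 6 + 7 = 13, A[0][1] + B[1][0] = 9 + 7 = 16, A[0][2] + B[2][0] = -2 + -1 = -3) = -3 (attained at k = 2)
  C[0][1] = min over k of (A[0][0] + B[0][1] = 6 + 2 = 8, A[0][1] + B[1][1] = 9 + -5 = 4, A[0][2] + B[2][1] = -2 + -5 = -7) = -7 (attained at k = 2)
  C[0][2] = min over k of (A[0][0] + B[0][2] = 6 + -2 = 4, A[0][1] + B[1][2] = 9 + -4 = 5, A[0][2] + B[2][2] = -2 + 5 = 3) = 3 (attained at k = 2)
  C[1][0] = min over k of (A[1][0] + B[0][0] = 0 + 7 = 7, A[1][1] + B[1][0] = -2 + 7 = 5, A[1][2] + B[2][0] = 10 + -1 = 9) = 5 (attained at k = 1)
  C[1][1] = min over k of (A[1][0] + B[0][1] = 0 + 2 = 2, A[1][1] + B[1][1] = -2 + -5 = -7, A[1][2] + B[2][1] = 10 + -5 = 5) = -7 (attained at k = 1)
  C[1][2] = min over k of (A[1][0] + B[0][2] = 0 + -2 = -2, A[1][1] + B[1][2] = -2 + -4 = -6, A[1][2] + B[2][2] = 10 + 5 = 15) = -6 (attained at k = 1)
  C[2][0] = min over k of (A[2][0] + B[0][0] = 10 + 7 = 17, A[2][1] + B[1][0] = 7 + 7 = 14, A[2][2] + B[2][0] = 1 + -1 = 0) = 0 (attained at k = 2)
  C[2][1] = min over k of (A[2][0] + B[0][1] = 10 + 2 = 12, A[2][1] + B[1][1] = 7 + -5 = 2, A[2][2] + B[2][1] = 1 + -5 = -4) = -4 (attained at k = 2)
  C[2][2] = min over k of (A[2][0] + B[0][2] = 10 + -2 = 8, A[2][1] + B[1][2] = 7 + -4 = 3, A[2][2] + B[2][2] = 1 + 5 = 6) = 3 (attained at k = 1)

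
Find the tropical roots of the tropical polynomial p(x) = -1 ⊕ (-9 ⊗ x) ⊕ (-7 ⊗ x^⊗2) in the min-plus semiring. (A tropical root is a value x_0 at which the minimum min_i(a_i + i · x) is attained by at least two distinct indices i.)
Roots: {-2, 8}

Each tropical root is a break point of the lower envelope of the lines y = a_i + i · x (there are 3 lines, with slopes 0, 1, ..., 2). Only the lines that attain the minimum somewhere contribute to roots; other lines are dominated. Here the surviving (envelope) indices are i = 2, i = 1, i = 0.
Intersections between consecutive envelope lines give the roots: for adjacent envelope indices i < j the intersection is x = (a_i − a_j) / (j − i). Reading off the sorted break points: {-2, 8}.
Verification: at each break x_0, at least two indices attain the minimum of min_i(a_i + i · x_0).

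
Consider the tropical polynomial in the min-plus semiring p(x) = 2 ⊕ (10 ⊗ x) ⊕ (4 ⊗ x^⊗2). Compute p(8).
p(8) = 2

A tropical monomial a ⊗ x^⊗i evaluates to a + i · x. Evaluating each term at x = 8:
  Term 0 contributes 2 + 0 · 8 = 2
  Term 1 contributes 10 + 1 · 8 = 18
  Term 2 contributes 4 + 2 · 8 = 20
p(8) = ⊕ of these = min[2, 18, 20] = 2.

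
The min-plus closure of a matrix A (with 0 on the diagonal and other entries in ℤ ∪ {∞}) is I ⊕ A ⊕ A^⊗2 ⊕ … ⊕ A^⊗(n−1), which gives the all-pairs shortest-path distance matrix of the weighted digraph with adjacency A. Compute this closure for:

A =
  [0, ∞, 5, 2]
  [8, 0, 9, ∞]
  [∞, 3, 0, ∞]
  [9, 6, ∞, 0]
Closure =
  [0, 8, 5, 2]
  [8, 0, 9, 10]
  [11, 3, 0, 13]
  [9, 6, 14, 0]

This is the Floyd-Warshall all-pairs shortest-path computation. For each intermediate vertex k = 0, 1, …, 3, update dist[i][j] ← min(dist[i][j], dist[i][k] + dist[k][j]). The final matrix gives, for each (i, j), the minimum total weight of any directed path from i to j (possibly empty when i = j).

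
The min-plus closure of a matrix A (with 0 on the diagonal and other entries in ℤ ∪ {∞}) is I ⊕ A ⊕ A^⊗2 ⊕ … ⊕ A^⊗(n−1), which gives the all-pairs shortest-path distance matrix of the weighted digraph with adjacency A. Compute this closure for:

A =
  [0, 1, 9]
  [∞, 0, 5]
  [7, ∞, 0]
Closure =
  [0, 1, 6]
  [12, 0, 5]
  [7, 8, 0]

This is the Floyd-Warshall all-pairs shortest-path computation. For each intermediate vertex k = 0, 1, …, 2, update dist[i][j] ← min(dist[i][j], dist[i][k] + dist[k][j]). The final matrix gives, for each (i, j), the minimum total weight of any directed path from i to j (possibly empty when i = j).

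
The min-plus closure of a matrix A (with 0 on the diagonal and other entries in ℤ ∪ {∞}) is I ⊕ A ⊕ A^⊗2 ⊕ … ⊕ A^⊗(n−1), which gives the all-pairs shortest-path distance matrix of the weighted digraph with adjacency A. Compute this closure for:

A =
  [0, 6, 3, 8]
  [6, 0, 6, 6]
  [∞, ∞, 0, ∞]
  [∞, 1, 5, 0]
Closure =
  [0, 6, 3, 8]
  [6, 0, 6, 6]
  [∞, ∞, 0, ∞]
  [7, 1, 5, 0]

This is the Floyd-Warshall all-pairs shortest-path computation. For each intermediate vertex k = 0, 1, …, 3, update dist[i][j] ← min(dist[i][j], dist[i][k] + dist[k][j]). The final matrix gives, for each (i, j), the minimum total weight of any directed path from i to j (possibly empty when i = j).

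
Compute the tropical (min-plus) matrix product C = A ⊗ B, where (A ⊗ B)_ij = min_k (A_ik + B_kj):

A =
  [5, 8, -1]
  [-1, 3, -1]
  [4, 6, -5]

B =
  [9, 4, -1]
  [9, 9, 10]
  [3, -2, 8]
A ⊗ B =
  [2, -3, 4]
  [2, -3, -2]
  [-2, -7, 3]

Apply the min-plus product entry-by-entry:
  C[0][0] = min over k of (A[0][0] + B[0][0] = 5 + 9 = 14, A[0][1] + B[1][0] = 8 + 9 = 17, A[0][2] + B[2][0] = -1 + 3 = 2) = 2 (attained at k = 2)
  C[0][1] = min over k of (A[0][0] + B[0][1] = 5 + 4 = 9, A[0][1] + B[1][1] = 8 + 9 = 17, A[0][2] + B[2][1] = -1 + -2 = -3) = -3 (attained at k = 2)
  C[0][2] = min over k of (A[0][0] + B[0][2] = 5 + -1 = 4, A[0][1] + B[1][2] = 8 + 10 = 18, A[0][2] + B[2][2] = -1 + 8 = 7) = 4 (attained at k = 0)
  C[1][0] = min over k of (A[1][0] + B[0][0] = -1 + 9 = 8, A[1][1] + B[1][0] = 3 + 9 = 12, A[1][2] + B[2][0] = -1 + 3 = 2) = 2 (attained at k = 2)
  C[1][1] = min over k of (A[1][0] + B[0][1] = -1 + 4 = 3, A[1][1] + B[1][1] = 3 + 9 = 12, A[1][2] + B[2][1] = -1 + -2 = -3) = -3 (attained at k = 2)
  C[1][2] = min over k of (A[1][0] + B[0][2] = -1 + -1 = -2, A[1][1] + B[1][2] = 3 + 10 = 13, A[1][2] + B[2][2] = -1 + 8 = 7) = -2 (attained at k = 0)
  C[2][0] = min over k of (A[2][0] + B[0][0] = 4 + 9 = 13, A[2][1] + B[1][0] = 6 + 9 = 15, A[2][2] + B[2][0] = -5 + 3 = -2) = -2 (attained at k = 2)
  C[2][1] = min over k of (A[2][0] + B[0][1] = 4 + 4 = 8, A[2][1] + B[1][1] = 6 + 9 = 15, A[2][2] + B[2][1] = -5 + -2 = -7) = -7 (attained at k = 2)
  C[2][2] = min over k of (A[2][0] + B[0][2] = 4 + -1 = 3, A[2][1] + B[1][2] = 6 + 10 = 16, A[2][2] + B[2][2] = -5 + 8 = 3) = 3 (attained at k = 0)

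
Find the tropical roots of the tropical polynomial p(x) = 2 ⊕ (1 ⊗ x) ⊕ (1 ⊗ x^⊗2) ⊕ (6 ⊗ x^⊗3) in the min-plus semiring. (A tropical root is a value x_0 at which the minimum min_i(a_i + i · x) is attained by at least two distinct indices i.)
Roots: {-5, 0, 1}

Each tropical root is a break point of the lower envelope of the lines y = a_i + i · x (there are 4 lines, with slopes 0, 1, ..., 3). Only the lines that attain the minimum somewhere contribute to roots; other lines are dominated. Here the surviving (envelope) indices are i = 3, i = 2, i = 1, i = 0.
Intersections between consecutive envelope lines give the roots: for adjacent envelope indices i < j the intersection is x = (a_i − a_j) / (j − i). Reading off the sorted break points: {-5, 0, 1}.
Verification: at each break x_0, at least two indices attain the minimum of min_i(a_i + i · x_0).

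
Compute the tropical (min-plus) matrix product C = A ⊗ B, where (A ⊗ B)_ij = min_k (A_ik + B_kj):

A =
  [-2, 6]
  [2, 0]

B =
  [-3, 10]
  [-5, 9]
A ⊗ B =
  [-5, 8]
  [-5, 9]

Apply the min-plus product entry-by-entry:
  C[0][0] = min over k of (A[0][0] + B[0][0] = -2 + -3 = -5, A[0][1] + B[1][0] = 6 + -5 = 1) = -5 (attained at k = 0)
  C[0][1] = min over k of (A[0][0] + B[0][1] = -2 + 10 = 8, A[0][1] + B[1][1] = 6 + 9 = 15) = 8 (attained at k = 0)
  C[1][0] = min over k of (A[1][0] + B[0][0] = 2 + -3 = -1, A[1][1] + B[1][0] = 0 + -5 = -5) = -5 (attained at k = 1)
  C[1][1] = min over k of (A[1][0] + B[0][1] = 2 + 10 = 12, A[1][1] + B[1][1] = 0 + 9 = 9) = 9 (attained at k = 1)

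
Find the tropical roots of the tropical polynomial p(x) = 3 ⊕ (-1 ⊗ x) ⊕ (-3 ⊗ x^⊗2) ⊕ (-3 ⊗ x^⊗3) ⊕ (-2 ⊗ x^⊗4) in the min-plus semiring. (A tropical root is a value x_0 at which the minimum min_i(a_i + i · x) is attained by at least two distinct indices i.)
Roots: {-1, 0, 2, 4}

Each tropical root is a break point of the lower envelope of the lines y = a_i + i · x (there are 5 lines, with slopes 0, 1, ..., 4). Only the lines that attain the minimum somewhere contribute to roots; other lines are dominated. Here the surviving (envelope) indices are i = 4, i = 3, i = 2, i = 1, i = 0.
Intersections between consecutive envelope lines give the roots: for adjacent envelope indices i < j the intersection is x = (a_i − a_j) / (j − i). Reading off the sorted break points: {-1, 0, 2, 4}.
Verification: at each break x_0, at least two indices attain the minimum of min_i(a_i + i · x_0).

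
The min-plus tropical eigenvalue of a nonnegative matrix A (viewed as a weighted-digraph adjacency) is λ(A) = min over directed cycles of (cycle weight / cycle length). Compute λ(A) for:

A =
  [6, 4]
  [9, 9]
λ(A) = 6

Enumerate directed cycles and compute their means (weight / length). Sample:
  cycle 0 → 0: weight = 6, length = 1, mean = 6/1 ≈ 6.000
  cycle 1 → 1: weight = 9, length = 1, mean = 9/1 ≈ 9.000
  cycle 0 → 1 → 0: weight = 13, length = 2, mean = 13/2 ≈ 6.500
  cycle 1 → 0 → 1: weight = 13, length = 2, mean = 13/2 ≈ 6.500
Minimum mean = 6.000, attained e.g. along the cycle 0 → 0 with weight 6 and length 1. So λ(A) = 6/1 = 6.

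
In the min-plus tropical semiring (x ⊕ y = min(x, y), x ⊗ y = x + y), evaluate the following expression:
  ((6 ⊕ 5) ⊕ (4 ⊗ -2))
((6 ⊕ 5) ⊕ (4 ⊗ -2)) = 2

Expand innermost to outermost. Recall ⊕ takes the minimum of its arguments and ⊗ takes their sum. Working out the expression ((6 ⊕ 5) ⊕ (4 ⊗ -2)) gives 2.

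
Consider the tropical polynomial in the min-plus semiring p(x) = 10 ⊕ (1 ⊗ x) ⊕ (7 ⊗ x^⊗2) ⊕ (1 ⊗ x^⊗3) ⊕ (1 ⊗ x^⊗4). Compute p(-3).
p(-3) = -11

A tropical monomial a ⊗ x^⊗i evaluates to a + i · x. Evaluating each term at x = -3:
  Term 0 contributes 10 + 0 · -3 = 10
  Term 1 contributes 1 + 1 · -3 = -2
  Term 2 contributes 7 + 2 · -3 = 1
  Term 3 contributes 1 + 3 · -3 = -8
  Term 4 contributes 1 + 4 · -3 = -11
p(-3) = ⊕ of these = min[10, -2, 1, -8, -11] = -11.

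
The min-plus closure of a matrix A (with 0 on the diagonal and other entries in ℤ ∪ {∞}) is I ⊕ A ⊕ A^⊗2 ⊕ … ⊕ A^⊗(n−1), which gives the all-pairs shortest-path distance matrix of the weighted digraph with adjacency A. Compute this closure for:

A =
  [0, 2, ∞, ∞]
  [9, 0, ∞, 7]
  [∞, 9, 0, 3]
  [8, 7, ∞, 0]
Closure =
  [0, 2, ∞, 9]
  [9, 0, ∞, 7]
  [11, 9, 0, 3]
  [8, 7, ∞, 0]

This is the Floyd-Warshall all-pairs shortest-path computation. For each intermediate vertex k = 0, 1, …, 3, update dist[i][j] ← min(dist[i][j], dist[i][k] + dist[k][j]). The final matrix gives, for each (i, j), the minimum total weight of any directed path from i to j (possibly empty when i = j).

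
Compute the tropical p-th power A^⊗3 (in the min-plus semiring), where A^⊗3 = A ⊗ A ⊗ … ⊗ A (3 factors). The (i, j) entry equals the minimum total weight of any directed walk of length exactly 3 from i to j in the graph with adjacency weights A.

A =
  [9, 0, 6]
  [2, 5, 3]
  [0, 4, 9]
A^⊗3 =
  [3, 2, 8]
  [4, 3, 5]
  [2, 5, 3]

Each entry (A^⊗3)_ij equals the minimum over all length-3 walks i = v_0 → v_1 → … → v_3 = j of Σ_t A[v_t][v_{t+1}]. For example, for (i, j) = (0, 2) we minimise over 9 possible intermediate vertex sequences; the minimum is 8, attained along the walk 0 → 1 → 0 → 2.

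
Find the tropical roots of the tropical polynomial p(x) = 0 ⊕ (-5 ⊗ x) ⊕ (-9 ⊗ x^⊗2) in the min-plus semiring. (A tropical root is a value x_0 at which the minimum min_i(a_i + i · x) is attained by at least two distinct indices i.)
Roots: {4, 5}

Each tropical root is a break point of the lower envelope of the lines y = a_i + i · x (there are 3 lines, with slopes 0, 1, ..., 2). Only the lines that attain the minimum somewhere contribute to roots; other lines are dominated. Here the surviving (envelope) indices are i = 2, i = 1, i = 0.
Intersections between consecutive envelope lines give the roots: for adjacent envelope indices i < j the intersection is x = (a_i − a_j) / (j − i). Reading off the sorted break points: {4, 5}.
Verification: at each break x_0, at least two indices attain the minimum of min_i(a_i + i · x_0).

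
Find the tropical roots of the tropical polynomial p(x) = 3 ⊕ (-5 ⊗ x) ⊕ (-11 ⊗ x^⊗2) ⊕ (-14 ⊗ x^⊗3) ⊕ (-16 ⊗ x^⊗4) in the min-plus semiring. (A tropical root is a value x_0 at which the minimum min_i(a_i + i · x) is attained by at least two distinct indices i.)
Roots: {2, 3, 6, 8}

Each tropical root is a break point of the lower envelope of the lines y = a_i + i · x (there are 5 lines, with slopes 0, 1, ..., 4). Only the lines that attain the minimum somewhere contribute to roots; other lines are dominated. Here the surviving (envelope) indices are i = 4, i = 3, i = 2, i = 1, i = 0.
Intersections between consecutive envelope lines give the roots: for adjacent envelope indices i < j the intersection is x = (a_i − a_j) / (j − i). Reading off the sorted break points: {2, 3, 6, 8}.
Verification: at each break x_0, at least two indices attain the minimum of min_i(a_i + i · x_0).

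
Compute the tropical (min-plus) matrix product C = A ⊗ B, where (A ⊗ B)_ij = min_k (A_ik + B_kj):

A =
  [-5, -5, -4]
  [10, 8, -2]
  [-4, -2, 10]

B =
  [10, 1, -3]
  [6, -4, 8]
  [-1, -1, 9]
A ⊗ B =
  [-5, -9, -8]
  [-3, -3, 7]
  [4, -6, -7]

Apply the min-plus product entry-by-entry:
  C[0][0] = min over k of (A[0][0] + B[0][0] = -5 + 10 = 5, A[0][1] + B[1][0] = -5 + 6 = 1, A[0][2] + B[2][0] = -4 + -1 = -5) = -5 (attained at k = 2)
  C[0][1] = min over k of (A[0][0] + B[0][1] = -5 + 1 = -4, A[0][1] + B[1][1] = -5 + -4 = -9, A[0][2] + B[2][1] = -4 + -1 = -5) = -9 (attained at k = 1)
  C[0][2] = min over k of (A[0][0] + B[0][2] = -5 + -3 = -8, A[0][1] + B[1][2] = -5 + 8 = 3, A[0][2] + B[2][2] = -4 + 9 = 5) = -8 (attained at k = 0)
  C[1][0] = min over k of (A[1][0] + B[0][0] = 10 + 10 = 20, A[1][1] + B[1][0] = 8 + 6 = 14, A[1][2] + B[2][0] = -2 + -1 = -3) = -3 (attained at k = 2)
  C[1][1] = min over k of (A[1][0] + B[0][1] = 10 + 1 = 11, A[1][1] + B[1][1] = 8 + -4 = 4, A[1][2] + B[2][1] = -2 + -1 = -3) = -3 (attained at k = 2)
  C[1][2] = min over k of (A[1][0] + B[0][2] = 10 + -3 = 7, A[1][1] + B[1][2] = 8 + 8 = 16, A[1][2] + B[2][2] = -2 + 9 = 7) = 7 (attained at k = 0)
  C[2][0] = min over k of (A[2][0] + B[0][0] = -4 + 10 = 6, A[2][1] + B[1][0] = -2 + 6 = 4, A[2][2] + B[2][0] = 10 + -1 = 9) = 4 (attained at k = 1)
  C[2][1] = min over k of (A[2][0] + B[0][1] = -4 + 1 = -3, A[2][1] + B[1][1] = -2 + -4 = -6, A[2][2] + B[2][1] = 10 + -1 = 9) = -6 (attained at k = 1)
  C[2][2] = min over k of (A[2][0] + B[0][2] = -4 + -3 = -7, A[2][1] + B[1][2] = -2 + 8 = 6, A[2][2] + B[2][2] = 10 + 9 = 19) = -7 (attained at k = 0)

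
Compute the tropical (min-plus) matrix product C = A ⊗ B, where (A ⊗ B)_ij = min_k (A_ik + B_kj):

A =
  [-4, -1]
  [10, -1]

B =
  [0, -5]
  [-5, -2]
A ⊗ B =
  [-6, -9]
  [-6, -3]

Apply the min-plus product entry-by-entry:
  C[0][0] = min over k of (A[0][0] + B[0][0] = -4 + 0 = -4, A[0][1] + B[1][0] = -1 + -5 = -6) = -6 (attained at k = 1)
  C[0][1] = min over k of (A[0][0] + B[0][1] = -4 + -5 = -9, A[0][1] + B[1][1] = -1 + -2 = -3) = -9 (attained at k = 0)
  C[1][0] = min over k of (A[1][0] + B[0][0] = 10 + 0 = 10, A[1][1] + B[1][0] = -1 + -5 = -6) = -6 (attained at k = 1)
  C[1][1] = min over k of (A[1][0] + B[0][1] = 10 + -5 = 5, A[1][1] + B[1][1] = -1 + -2 = -3) = -3 (attained at k = 1)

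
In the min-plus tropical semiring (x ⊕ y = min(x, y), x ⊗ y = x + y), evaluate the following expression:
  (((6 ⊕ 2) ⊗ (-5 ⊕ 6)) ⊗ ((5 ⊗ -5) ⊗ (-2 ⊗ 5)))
(((6 ⊕ 2) ⊗ (-5 ⊕ 6)) ⊗ ((5 ⊗ -5) ⊗ (-2 ⊗ 5))) = 0

Expand innermost to outermost. Recall ⊕ takes the minimum of its arguments and ⊗ takes their sum. Working out the expression (((6 ⊕ 2) ⊗ (-5 ⊕ 6)) ⊗ ((5 ⊗ -5) ⊗ (-2 ⊗ 5))) gives 0.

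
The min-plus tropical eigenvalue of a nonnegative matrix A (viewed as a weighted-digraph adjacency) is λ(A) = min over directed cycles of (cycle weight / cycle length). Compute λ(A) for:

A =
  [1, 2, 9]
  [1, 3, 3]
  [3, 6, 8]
λ(A) = 1

Enumerate directed cycles and compute their means (weight / length). Sample:
  cycle 0 → 0: weight = 1, length = 1, mean = 1/1 ≈ 1.000
  cycle 1 → 1: weight = 3, length = 1, mean = 3/1 ≈ 3.000
  cycle 2 → 2: weight = 8, length = 1, mean = 8/1 ≈ 8.000
  cycle 0 → 1 → 0: weight = 3, length = 2, mean = 3/2 ≈ 1.500
  cycle 0 → 2 → 0: weight = 12, length = 2, mean = 12/2 ≈ 6.000
  cycle 1 → 0 → 1: weight = 3, length = 2, mean = 3/2 ≈ 1.500
Minimum mean = 1.000, attained e.g. along the cycle 0 → 0 with weight 1 and length 1. So λ(A) = 1/1 = 1.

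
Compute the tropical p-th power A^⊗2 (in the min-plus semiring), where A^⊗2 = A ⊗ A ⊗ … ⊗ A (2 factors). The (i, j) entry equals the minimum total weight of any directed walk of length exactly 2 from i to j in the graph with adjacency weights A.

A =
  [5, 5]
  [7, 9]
A^⊗2 =
  [10, 10]
  [12, 12]

Each entry (A^⊗2)_ij equals the minimum over all length-2 walks i = v_0 → v_1 → … → v_2 = j of Σ_t A[v_t][v_{t+1}]. For example, for (i, j) = (0, 1) we minimise over 2 possible intermediate vertex sequences; the minimum is 10, attained along the walk 0 → 0 → 1.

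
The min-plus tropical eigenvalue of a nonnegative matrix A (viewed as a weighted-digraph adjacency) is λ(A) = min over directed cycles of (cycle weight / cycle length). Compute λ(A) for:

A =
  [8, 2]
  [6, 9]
λ(A) = 4

Enumerate directed cycles and compute their means (weight / length). Sample:
  cycle 0 → 0: weight = 8, length = 1, mean = 8/1 ≈ 8.000
  cycle 1 → 1: weight = 9, length = 1, mean = 9/1 ≈ 9.000
  cycle 0 → 1 → 0: weight = 8, length = 2, mean = 8/2 ≈ 4.000
  cycle 1 → 0 → 1: weight = 8, length = 2, mean = 8/2 ≈ 4.000
Minimum mean = 4.000, attained e.g. along the cycle 0 → 1 → 0 with weight 8 and length 2. So λ(A) = 8/2 = 4.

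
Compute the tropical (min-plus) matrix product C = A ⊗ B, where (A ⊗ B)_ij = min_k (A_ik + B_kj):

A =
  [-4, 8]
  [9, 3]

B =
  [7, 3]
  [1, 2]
A ⊗ B =
  [3, -1]
  [4, 5]

Apply the min-plus product entry-by-entry:
  C[0][0] = min over k of (A[0][0] + B[0][0] = -4 + 7 = 3, A[0][1] + B[1][0] = 8 + 1 = 9) = 3 (attained at k = 0)
  C[0][1] = min over k of (A[0][0] + B[0][1] = -4 + 3 = -1, A[0][1] + B[1][1] = 8 + 2 = 10) = -1 (attained at k = 0)
  C[1][0] = min over k of (A[1][0] + B[0][0] = 9 + 7 = 16, A[1][1] + B[1][0] = 3 + 1 = 4) = 4 (attained at k = 1)
  C[1][1] = min over k of (A[1][0] + B[0][1] = 9 + 3 = 12, A[1][1] + B[1][1] = 3 + 2 = 5) = 5 (attained at k = 1)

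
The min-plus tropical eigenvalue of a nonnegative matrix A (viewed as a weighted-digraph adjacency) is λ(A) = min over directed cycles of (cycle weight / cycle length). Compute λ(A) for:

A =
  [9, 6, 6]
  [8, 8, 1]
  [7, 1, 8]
λ(A) = 1

Enumerate directed cycles and compute their means (weight / length). Sample:
  cycle 0 → 0: weight = 9, length = 1, mean = 9/1 ≈ 9.000
  cycle 1 → 1: weight = 8, length = 1, mean = 8/1 ≈ 8.000
  cycle 2 → 2: weight = 8, length = 1, mean = 8/1 ≈ 8.000
  cycle 0 → 1 → 0: weight = 14, length = 2, mean = 14/2 ≈ 7.000
  cycle 0 → 2 → 0: weight = 13, length = 2, mean = 13/2 ≈ 6.500
  cycle 1 → 0 → 1: weight = 14, length = 2, mean = 14/2 ≈ 7.000
Minimum mean = 1.000, attained e.g. along the cycle 1 → 2 → 1 with weight 2 and length 2. So λ(A) = 2/2 = 1.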